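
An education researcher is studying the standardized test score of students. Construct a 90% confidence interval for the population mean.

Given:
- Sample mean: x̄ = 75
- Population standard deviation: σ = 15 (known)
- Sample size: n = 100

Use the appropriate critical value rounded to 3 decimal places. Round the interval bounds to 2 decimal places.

The population standard deviation σ is known, so use a z-interval (standard normal critical value).

For 90% confidence, z* = 1.645 (from standard normal table)

Standard error: SE = σ/√n = 15/√100 = 1.500000

Margin of error: E = z* × SE = 1.645 × 1.500000 = 2.4675

Z-interval: x̄ ± E = 75 ± 2.4675 = (72.5325, 77.4675)

Rounded to 2 decimal places:

(72.53, 77.47)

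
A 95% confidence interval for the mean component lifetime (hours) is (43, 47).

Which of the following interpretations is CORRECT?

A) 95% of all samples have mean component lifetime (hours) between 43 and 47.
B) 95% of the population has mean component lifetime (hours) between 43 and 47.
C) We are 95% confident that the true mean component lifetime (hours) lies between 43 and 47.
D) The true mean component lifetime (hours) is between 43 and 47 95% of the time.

A confidence interval represents our confidence in the procedure, not a probability statement about the parameter.

Key concept: If we repeated this sampling process many times and computed a 95% CI each time, about 95% of those intervals would contain the true population parameter.

For this specific interval (43, 47):
- Midpoint (point estimate): 45
- Margin of error: 2

The correct interpretation is the one stating confidence that the true parameter lies in the interval — option C.

C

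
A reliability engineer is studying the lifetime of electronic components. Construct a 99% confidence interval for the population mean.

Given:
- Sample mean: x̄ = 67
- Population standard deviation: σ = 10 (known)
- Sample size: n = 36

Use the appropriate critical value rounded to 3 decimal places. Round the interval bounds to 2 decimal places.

The population standard deviation σ is known, so use a z-interval (standard normal critical value).

For 99% confidence, z* = 2.576 (from standard normal table)

Standard error: SE = σ/√n = 10/√36 = 1.666667

Margin of error: E = z* × SE = 2.576 × 1.666667 = 4.2933

Z-interval: x̄ ± E = 67 ± 4.2933 = (62.7067, 71.2933)

Rounded to 2 decimal places:

(62.71, 71.29)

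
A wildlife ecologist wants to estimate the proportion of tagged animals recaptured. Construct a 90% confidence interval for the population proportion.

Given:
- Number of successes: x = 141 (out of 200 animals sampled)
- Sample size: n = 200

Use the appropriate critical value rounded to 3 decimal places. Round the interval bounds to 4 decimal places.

Sample proportion: p̂ = 141/200 = 0.705000

Check conditions for normal approximation:
  np̂ = 141 ≥ 10 ✓
  n(1-p̂) = 59 ≥ 10 ✓

The sample is large enough, so use a z-interval (normal approximation) for the proportion.

For 90% confidence, z* = 1.645 (from standard normal table)

Standard error: SE = √(p̂(1-p̂)/n) = √(0.705000×0.295000/200) = 0.03224709

Margin of error: E = z* × SE = 1.645 × 0.03224709 = 0.053046

Z-interval: p̂ ± E = 0.705000 ± 0.053046 = (0.651954, 0.758046)

Rounded to 4 decimal places:

(0.6520, 0.7580)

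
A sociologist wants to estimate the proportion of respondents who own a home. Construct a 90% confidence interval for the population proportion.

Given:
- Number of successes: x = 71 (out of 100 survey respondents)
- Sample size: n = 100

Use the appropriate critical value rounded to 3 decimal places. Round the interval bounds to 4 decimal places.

Sample proportion: p̂ = 71/100 = 0.710000

Check conditions for normal approximation:
  np̂ = 71 ≥ 10 ✓
  n(1-p̂) = 29 ≥ 10 ✓

The sample is large enough, so use a z-interval (normal approximation) for the proportion.

For 90% confidence, z* = 1.645 (from standard normal table)

Standard error: SE = √(p̂(1-p̂)/n) = √(0.710000×0.290000/100) = 0.04537621

Margin of error: E = z* × SE = 1.645 × 0.04537621 = 0.074644

Z-interval: p̂ ± E = 0.710000 ± 0.074644 = (0.635356, 0.784644)

Rounded to 4 decimal places:

(0.6354, 0.7846)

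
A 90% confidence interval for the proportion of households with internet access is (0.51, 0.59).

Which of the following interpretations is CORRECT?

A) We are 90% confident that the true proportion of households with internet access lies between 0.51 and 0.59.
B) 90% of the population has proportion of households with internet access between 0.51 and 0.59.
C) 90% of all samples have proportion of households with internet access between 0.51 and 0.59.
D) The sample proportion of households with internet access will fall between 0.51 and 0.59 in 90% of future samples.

A confidence interval represents our confidence in the procedure, not a probability statement about the parameter.

Key concept: If we repeated this sampling process many times and computed a 90% CI each time, about 90% of those intervals would contain the true population parameter.

For this specific interval (0.51, 0.59):
- Midpoint (point estimate): 0.55
- Margin of error: 0.04

The correct interpretation is the one stating confidence that the true parameter lies in the interval — option A.

A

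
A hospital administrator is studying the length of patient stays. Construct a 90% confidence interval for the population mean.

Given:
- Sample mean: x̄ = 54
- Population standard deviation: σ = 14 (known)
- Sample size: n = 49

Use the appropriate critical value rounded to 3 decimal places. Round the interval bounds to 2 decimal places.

The population standard deviation σ is known, so use a z-interval (standard normal critical value).

For 90% confidence, z* = 1.645 (from standard normal table)

Standard error: SE = σ/√n = 14/√49 = 2.000000

Margin of error: E = z* × SE = 1.645 × 2.000000 = 3.2900

Z-interval: x̄ ± E = 54 ± 3.2900 = (50.7100, 57.2900)

Rounded to 2 decimal places:

(50.71, 57.29)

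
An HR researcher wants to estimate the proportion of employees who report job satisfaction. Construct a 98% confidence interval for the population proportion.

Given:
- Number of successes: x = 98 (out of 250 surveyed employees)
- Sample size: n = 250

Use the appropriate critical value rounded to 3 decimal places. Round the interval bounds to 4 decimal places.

Sample proportion: p̂ = 98/250 = 0.392000

Check conditions for normal approximation:
  np̂ = 98 ≥ 10 ✓
  n(1-p̂) = 152 ≥ 10 ✓

The sample is large enough, so use a z-interval (normal approximation) for the proportion.

For 98% confidence, z* = 2.326 (from standard normal table)

Standard error: SE = √(p̂(1-p̂)/n) = √(0.392000×0.608000/250) = 0.03087627

Margin of error: E = z* × SE = 2.326 × 0.03087627 = 0.071818

Z-interval: p̂ ± E = 0.392000 ± 0.071818 = (0.320182, 0.463818)

Rounded to 4 decimal places:

(0.3202, 0.4638)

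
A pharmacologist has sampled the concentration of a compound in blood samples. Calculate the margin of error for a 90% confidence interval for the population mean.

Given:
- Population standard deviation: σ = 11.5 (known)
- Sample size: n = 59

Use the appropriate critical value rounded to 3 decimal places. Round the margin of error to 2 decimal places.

The population standard deviation σ is known, so use the z-interval margin of error formula.

For 90% confidence, z* = 1.645 (from standard normal table)

Margin of error formula for z-interval: E = z* × σ/√n

E = 1.645 × 11.5/√59
  = 1.645 × 1.497172
  = 2.4628

Rounded to 2 decimal places:

2.46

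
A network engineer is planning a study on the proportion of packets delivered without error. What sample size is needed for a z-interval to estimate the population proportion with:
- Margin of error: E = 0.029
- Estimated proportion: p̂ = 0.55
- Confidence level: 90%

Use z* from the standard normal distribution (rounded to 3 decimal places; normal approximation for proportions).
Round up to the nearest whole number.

Using z* for proportion z-interval (normal approximation).

For 90% confidence, z* = 1.645 (from standard normal table)

Sample size formula for proportion z-interval: n = z*²p̂(1-p̂)/E²

n = 1.645² × 0.55 × 0.45 / 0.029²
  = 2.706025 × 0.2475 / 0.000841
  = 796.3629

Round up to the nearest whole number: n = 797

797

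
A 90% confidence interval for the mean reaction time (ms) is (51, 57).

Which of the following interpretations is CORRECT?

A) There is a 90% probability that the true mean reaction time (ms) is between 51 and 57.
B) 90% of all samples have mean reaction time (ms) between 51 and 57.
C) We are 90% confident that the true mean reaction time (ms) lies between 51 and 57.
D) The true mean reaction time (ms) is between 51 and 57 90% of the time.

A confidence interval represents our confidence in the procedure, not a probability statement about the parameter.

Key concept: If we repeated this sampling process many times and computed a 90% CI each time, about 90% of those intervals would contain the true population parameter.

For this specific interval (51, 57):
- Midpoint (point estimate): 54
- Margin of error: 3

The correct interpretation is the one stating confidence that the true parameter lies in the interval — option C.

C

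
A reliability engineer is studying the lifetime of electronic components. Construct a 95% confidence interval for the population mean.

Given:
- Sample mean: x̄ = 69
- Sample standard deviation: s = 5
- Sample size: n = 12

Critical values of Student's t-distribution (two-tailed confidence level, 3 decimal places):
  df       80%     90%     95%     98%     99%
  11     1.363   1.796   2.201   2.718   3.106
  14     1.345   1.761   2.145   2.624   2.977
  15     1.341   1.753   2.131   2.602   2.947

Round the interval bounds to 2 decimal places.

The population standard deviation σ is unknown (only the sample standard deviation s is given), so use a t-interval with df = n - 1 = 12 - 1 = 11.

For 95% confidence with df = 11, t* = 2.201 (from t-table)

Standard error: SE = s/√n = 5/√12 = 1.443376

Margin of error: E = t* × SE = 2.201 × 1.443376 = 3.1769

T-interval: x̄ ± E = 69 ± 3.1769 = (65.8231, 72.1769)

Rounded to 2 decimal places:

(65.82, 72.18)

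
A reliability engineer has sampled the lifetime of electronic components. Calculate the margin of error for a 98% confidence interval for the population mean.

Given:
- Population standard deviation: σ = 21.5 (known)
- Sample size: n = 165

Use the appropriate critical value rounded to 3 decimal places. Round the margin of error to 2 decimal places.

The population standard deviation σ is known, so use the z-interval margin of error formula.

For 98% confidence, z* = 2.326 (from standard normal table)

Margin of error formula for z-interval: E = z* × σ/√n

E = 2.326 × 21.5/√165
  = 2.326 × 1.673773
  = 3.8932

Rounded to 2 decimal places:

3.89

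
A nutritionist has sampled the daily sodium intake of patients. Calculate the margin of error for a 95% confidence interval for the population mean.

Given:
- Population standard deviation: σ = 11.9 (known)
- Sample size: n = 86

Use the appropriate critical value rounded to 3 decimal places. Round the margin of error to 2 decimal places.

The population standard deviation σ is known, so use the z-interval margin of error formula.

For 95% confidence, z* = 1.96 (from standard normal table)

Margin of error formula for z-interval: E = z* × σ/√n

E = 1.96 × 11.9/√86
  = 1.96 × 1.283210
  = 2.5151

Rounded to 2 decimal places:

2.52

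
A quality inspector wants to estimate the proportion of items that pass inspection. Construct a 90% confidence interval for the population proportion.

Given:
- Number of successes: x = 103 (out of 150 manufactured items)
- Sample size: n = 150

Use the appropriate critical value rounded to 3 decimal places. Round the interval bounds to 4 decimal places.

Sample proportion: p̂ = 103/150 = 0.686667

Check conditions for normal approximation:
  np̂ = 103 ≥ 10 ✓
  n(1-p̂) = 47 ≥ 10 ✓

The sample is large enough, so use a z-interval (normal approximation) for the proportion.

For 90% confidence, z* = 1.645 (from standard normal table)

Standard error: SE = √(p̂(1-p̂)/n) = √(0.686667×0.313333/150) = 0.03787308

Margin of error: E = z* × SE = 1.645 × 0.03787308 = 0.062301

Z-interval: p̂ ± E = 0.686667 ± 0.062301 = (0.624365, 0.748968)

Rounded to 4 decimal places:

(0.6244, 0.7490)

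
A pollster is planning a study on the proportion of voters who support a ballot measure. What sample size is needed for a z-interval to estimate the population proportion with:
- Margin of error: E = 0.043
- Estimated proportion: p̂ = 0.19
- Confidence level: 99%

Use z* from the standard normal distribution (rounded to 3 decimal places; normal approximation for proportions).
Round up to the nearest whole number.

Using z* for proportion z-interval (normal approximation).

For 99% confidence, z* = 2.576 (from standard normal table)

Sample size formula for proportion z-interval: n = z*²p̂(1-p̂)/E²

n = 2.576² × 0.19 × 0.81 / 0.043²
  = 6.635776 × 0.1539 / 0.001849
  = 552.3234

Round up to the nearest whole number: n = 553

553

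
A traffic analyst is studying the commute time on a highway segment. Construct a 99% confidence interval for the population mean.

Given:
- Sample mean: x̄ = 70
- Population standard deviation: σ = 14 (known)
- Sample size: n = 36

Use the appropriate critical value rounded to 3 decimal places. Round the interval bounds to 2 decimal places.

The population standard deviation σ is known, so use a z-interval (standard normal critical value).

For 99% confidence, z* = 2.576 (from standard normal table)

Standard error: SE = σ/√n = 14/√36 = 2.333333

Margin of error: E = z* × SE = 2.576 × 2.333333 = 6.0107

Z-interval: x̄ ± E = 70 ± 6.0107 = (63.9893, 76.0107)

Rounded to 2 decimal places:

(63.99, 76.01)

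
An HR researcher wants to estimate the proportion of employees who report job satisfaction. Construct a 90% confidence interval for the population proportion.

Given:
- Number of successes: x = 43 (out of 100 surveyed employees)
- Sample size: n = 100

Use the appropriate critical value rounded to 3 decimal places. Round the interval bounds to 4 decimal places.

Sample proportion: p̂ = 43/100 = 0.430000

Check conditions for normal approximation:
  np̂ = 43 ≥ 10 ✓
  n(1-p̂) = 57 ≥ 10 ✓

The sample is large enough, so use a z-interval (normal approximation) for the proportion.

For 90% confidence, z* = 1.645 (from standard normal table)

Standard error: SE = √(p̂(1-p̂)/n) = √(0.430000×0.570000/100) = 0.04950758

Margin of error: E = z* × SE = 1.645 × 0.04950758 = 0.081440

Z-interval: p̂ ± E = 0.430000 ± 0.081440 = (0.348560, 0.511440)

Rounded to 4 decimal places:

(0.3486, 0.5114)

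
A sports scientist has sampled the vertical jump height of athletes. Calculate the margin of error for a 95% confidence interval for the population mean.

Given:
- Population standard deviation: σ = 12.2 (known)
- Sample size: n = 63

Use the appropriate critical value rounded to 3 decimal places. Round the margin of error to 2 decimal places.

The population standard deviation σ is known, so use the z-interval margin of error formula.

For 95% confidence, z* = 1.96 (from standard normal table)

Margin of error formula for z-interval: E = z* × σ/√n

E = 1.96 × 12.2/√63
  = 1.96 × 1.537056
  = 3.0126

Rounded to 2 decimal places:

3.01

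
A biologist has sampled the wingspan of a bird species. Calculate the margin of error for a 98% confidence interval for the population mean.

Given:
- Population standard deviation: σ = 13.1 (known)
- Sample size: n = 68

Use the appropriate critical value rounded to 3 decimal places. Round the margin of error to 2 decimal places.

The population standard deviation σ is known, so use the z-interval margin of error formula.

For 98% confidence, z* = 2.326 (from standard normal table)

Margin of error formula for z-interval: E = z* × σ/√n

E = 2.326 × 13.1/√68
  = 2.326 × 1.588608
  = 3.6951

Rounded to 2 decimal places:

3.70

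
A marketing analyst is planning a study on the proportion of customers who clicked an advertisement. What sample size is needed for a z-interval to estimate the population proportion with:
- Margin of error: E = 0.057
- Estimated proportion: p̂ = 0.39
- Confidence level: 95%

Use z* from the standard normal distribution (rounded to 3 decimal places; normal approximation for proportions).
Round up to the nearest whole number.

Using z* for proportion z-interval (normal approximation).

For 95% confidence, z* = 1.96 (from standard normal table)

Sample size formula for proportion z-interval: n = z*²p̂(1-p̂)/E²

n = 1.96² × 0.39 × 0.61 / 0.057²
  = 3.8416 × 0.2379 / 0.003249
  = 281.2917

Round up to the nearest whole number: n = 282

282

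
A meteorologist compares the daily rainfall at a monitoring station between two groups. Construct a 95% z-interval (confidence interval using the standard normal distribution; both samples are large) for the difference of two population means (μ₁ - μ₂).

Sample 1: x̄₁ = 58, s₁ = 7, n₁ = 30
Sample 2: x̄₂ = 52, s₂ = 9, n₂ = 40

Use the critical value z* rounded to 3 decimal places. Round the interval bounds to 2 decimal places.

Both samples are large (n₁ = 30 ≥ 30, n₂ = 40 ≥ 30), so a z-interval for the difference of means applies.

Point estimate: x̄₁ - x̄₂ = 58 - 52 = 6

Standard error: SE = √(s₁²/n₁ + s₂²/n₂)
= √(7²/30 + 9²/40)
= √(1.633333 + 2.025000)
= 1.912677

For 95% confidence, z* = 1.96 (from standard normal table)
Margin of error: E = z* × SE = 1.96 × 1.912677 = 3.7488

Z-interval: (x̄₁ - x̄₂) ± E = 6 ± 3.7488 = (2.2512, 9.7488)

Rounded to 2 decimal places:

(2.25, 9.75)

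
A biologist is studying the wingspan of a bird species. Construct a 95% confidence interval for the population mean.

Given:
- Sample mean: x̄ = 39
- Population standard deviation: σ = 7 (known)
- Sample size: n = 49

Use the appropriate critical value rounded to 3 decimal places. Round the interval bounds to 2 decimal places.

The population standard deviation σ is known, so use a z-interval (standard normal critical value).

For 95% confidence, z* = 1.96 (from standard normal table)

Standard error: SE = σ/√n = 7/√49 = 1.000000

Margin of error: E = z* × SE = 1.96 × 1.000000 = 1.9600

Z-interval: x̄ ± E = 39 ± 1.9600 = (37.0400, 40.9600)

Rounded to 2 decimal places:

(37.04, 40.96)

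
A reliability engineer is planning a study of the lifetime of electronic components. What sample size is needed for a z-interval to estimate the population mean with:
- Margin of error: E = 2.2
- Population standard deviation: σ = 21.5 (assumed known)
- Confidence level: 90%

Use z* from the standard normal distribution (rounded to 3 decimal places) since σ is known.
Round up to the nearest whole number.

Using z* since population σ is known (z-interval formula).

For 90% confidence, z* = 1.645 (from standard normal table)

Sample size formula for z-interval: n = (z*σ/E)²

n = (1.645 × 21.5 / 2.2)²
  = (16.076136)²
  = 258.4422

Round up to the nearest whole number: n = 259

259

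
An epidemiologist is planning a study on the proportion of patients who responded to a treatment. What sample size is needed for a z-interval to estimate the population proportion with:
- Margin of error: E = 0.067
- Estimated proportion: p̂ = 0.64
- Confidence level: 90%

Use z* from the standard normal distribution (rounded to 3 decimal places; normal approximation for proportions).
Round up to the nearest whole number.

Using z* for proportion z-interval (normal approximation).

For 90% confidence, z* = 1.645 (from standard normal table)

Sample size formula for proportion z-interval: n = z*²p̂(1-p̂)/E²

n = 1.645² × 0.64 × 0.36 / 0.067²
  = 2.706025 × 0.2304 / 0.004489
  = 138.8880

Round up to the nearest whole number: n = 139

139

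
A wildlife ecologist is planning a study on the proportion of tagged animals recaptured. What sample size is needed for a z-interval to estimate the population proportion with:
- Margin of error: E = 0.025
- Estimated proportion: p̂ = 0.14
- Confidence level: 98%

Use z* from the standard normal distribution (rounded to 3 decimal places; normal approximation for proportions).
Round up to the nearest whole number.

Using z* for proportion z-interval (normal approximation).

For 98% confidence, z* = 2.326 (from standard normal table)

Sample size formula for proportion z-interval: n = z*²p̂(1-p̂)/E²

n = 2.326² × 0.14 × 0.86 / 0.025²
  = 5.410276 × 0.1204 / 0.000625
  = 1042.2356

Round up to the nearest whole number: n = 1043

1043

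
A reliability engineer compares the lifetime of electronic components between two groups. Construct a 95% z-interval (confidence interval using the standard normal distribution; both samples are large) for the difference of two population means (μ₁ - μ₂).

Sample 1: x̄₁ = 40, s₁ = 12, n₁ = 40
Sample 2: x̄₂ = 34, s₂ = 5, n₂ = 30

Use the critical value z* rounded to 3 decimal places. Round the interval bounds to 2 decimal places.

Both samples are large (n₁ = 40 ≥ 30, n₂ = 30 ≥ 30), so a z-interval for the difference of means applies.

Point estimate: x̄₁ - x̄₂ = 40 - 34 = 6

Standard error: SE = √(s₁²/n₁ + s₂²/n₂)
= √(12²/40 + 5²/30)
= √(3.600000 + 0.833333)
= 2.105548

For 95% confidence, z* = 1.96 (from standard normal table)
Margin of error: E = z* × SE = 1.96 × 2.105548 = 4.1269

Z-interval: (x̄₁ - x̄₂) ± E = 6 ± 4.1269 = (1.8731, 10.1269)

Rounded to 2 decimal places:

(1.87, 10.13)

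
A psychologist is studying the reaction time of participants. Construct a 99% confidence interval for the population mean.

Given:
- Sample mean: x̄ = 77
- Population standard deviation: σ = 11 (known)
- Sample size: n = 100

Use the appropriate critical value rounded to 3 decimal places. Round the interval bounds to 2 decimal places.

The population standard deviation σ is known, so use a z-interval (standard normal critical value).

For 99% confidence, z* = 2.576 (from standard normal table)

Standard error: SE = σ/√n = 11/√100 = 1.100000

Margin of error: E = z* × SE = 2.576 × 1.100000 = 2.8336

Z-interval: x̄ ± E = 77 ± 2.8336 = (74.1664, 79.8336)

Rounded to 2 decimal places:

(74.17, 79.83)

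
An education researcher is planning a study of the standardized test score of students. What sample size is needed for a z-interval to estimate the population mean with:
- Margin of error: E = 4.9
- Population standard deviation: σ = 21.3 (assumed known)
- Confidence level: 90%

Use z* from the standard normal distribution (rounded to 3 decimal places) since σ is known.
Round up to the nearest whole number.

Using z* since population σ is known (z-interval formula).

For 90% confidence, z* = 1.645 (from standard normal table)

Sample size formula for z-interval: n = (z*σ/E)²

n = (1.645 × 21.3 / 4.9)²
  = (7.150714)²
  = 51.1327

Round up to the nearest whole number: n = 52

52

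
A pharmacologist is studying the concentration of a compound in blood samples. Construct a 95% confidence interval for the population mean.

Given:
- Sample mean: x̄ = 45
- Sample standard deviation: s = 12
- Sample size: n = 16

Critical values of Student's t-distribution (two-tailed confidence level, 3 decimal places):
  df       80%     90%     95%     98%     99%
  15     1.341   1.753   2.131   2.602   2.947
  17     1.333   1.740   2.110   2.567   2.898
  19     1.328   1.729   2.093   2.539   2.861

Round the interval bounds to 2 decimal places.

The population standard deviation σ is unknown (only the sample standard deviation s is given), so use a t-interval with df = n - 1 = 16 - 1 = 15.

For 95% confidence with df = 15, t* = 2.131 (from t-table)

Standard error: SE = s/√n = 12/√16 = 3.000000

Margin of error: E = t* × SE = 2.131 × 3.000000 = 6.3930

T-interval: x̄ ± E = 45 ± 6.3930 = (38.6070, 51.3930)

Rounded to 2 decimal places:

(38.61, 51.39)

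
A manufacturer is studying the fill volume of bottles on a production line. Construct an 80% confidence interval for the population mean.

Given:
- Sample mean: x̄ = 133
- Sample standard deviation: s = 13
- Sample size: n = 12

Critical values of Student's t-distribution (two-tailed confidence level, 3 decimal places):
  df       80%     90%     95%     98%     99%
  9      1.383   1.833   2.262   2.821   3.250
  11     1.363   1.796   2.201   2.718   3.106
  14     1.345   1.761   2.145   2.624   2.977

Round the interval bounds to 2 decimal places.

The population standard deviation σ is unknown (only the sample standard deviation s is given), so use a t-interval with df = n - 1 = 12 - 1 = 11.

For 80% confidence with df = 11, t* = 1.363 (from t-table)

Standard error: SE = s/√n = 13/√12 = 3.7527767

Margin of error: E = t* × SE = 1.363 × 3.7527767 = 5.11503

T-interval: x̄ ± E = 133 ± 5.11503 = (127.88497, 138.11503)

Rounded to 2 decimal places:

(127.88, 138.12)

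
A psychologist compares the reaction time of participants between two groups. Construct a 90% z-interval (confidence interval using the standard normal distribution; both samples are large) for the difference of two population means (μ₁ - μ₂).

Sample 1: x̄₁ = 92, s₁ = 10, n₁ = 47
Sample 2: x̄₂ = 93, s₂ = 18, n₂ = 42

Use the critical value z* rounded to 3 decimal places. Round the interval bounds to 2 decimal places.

Both samples are large (n₁ = 47 ≥ 30, n₂ = 42 ≥ 30), so a z-interval for the difference of means applies.

Point estimate: x̄₁ - x̄₂ = 92 - 93 = -1

Standard error: SE = √(s₁²/n₁ + s₂²/n₂)
= √(10²/47 + 18²/42)
= √(2.127660 + 7.714286)
= 3.137187

For 90% confidence, z* = 1.645 (from standard normal table)
Margin of error: E = z* × SE = 1.645 × 3.137187 = 5.1607

Z-interval: (x̄₁ - x̄₂) ± E = -1 ± 5.1607 = (-6.1607, 4.1607)

Rounded to 2 decimal places:

(-6.16, 4.16)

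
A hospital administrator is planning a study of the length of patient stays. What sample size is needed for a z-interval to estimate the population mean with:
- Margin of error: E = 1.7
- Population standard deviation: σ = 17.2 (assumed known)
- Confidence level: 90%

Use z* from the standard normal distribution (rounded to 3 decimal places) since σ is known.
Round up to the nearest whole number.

Using z* since population σ is known (z-interval formula).

For 90% confidence, z* = 1.645 (from standard normal table)

Sample size formula for z-interval: n = (z*σ/E)²

n = (1.645 × 17.2 / 1.7)²
  = (16.643529)²
  = 277.0071

Round up to the nearest whole number: n = 278

278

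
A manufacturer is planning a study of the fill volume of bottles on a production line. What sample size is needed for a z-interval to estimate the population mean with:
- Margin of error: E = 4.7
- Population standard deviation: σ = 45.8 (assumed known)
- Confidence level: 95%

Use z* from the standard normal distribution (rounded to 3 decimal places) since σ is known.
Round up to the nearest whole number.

Using z* since population σ is known (z-interval formula).

For 95% confidence, z* = 1.96 (from standard normal table)

Sample size formula for z-interval: n = (z*σ/E)²

n = (1.96 × 45.8 / 4.7)²
  = (19.099574)²
  = 364.7937

Round up to the nearest whole number: n = 365

365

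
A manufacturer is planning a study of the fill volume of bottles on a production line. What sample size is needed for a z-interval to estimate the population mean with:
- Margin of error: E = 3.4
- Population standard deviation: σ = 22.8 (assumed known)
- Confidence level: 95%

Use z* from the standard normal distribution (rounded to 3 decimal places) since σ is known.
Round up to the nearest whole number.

Using z* since population σ is known (z-interval formula).

For 95% confidence, z* = 1.96 (from standard normal table)

Sample size formula for z-interval: n = (z*σ/E)²

n = (1.96 × 22.8 / 3.4)²
  = (13.143529)²
  = 172.7524

Round up to the nearest whole number: n = 173

173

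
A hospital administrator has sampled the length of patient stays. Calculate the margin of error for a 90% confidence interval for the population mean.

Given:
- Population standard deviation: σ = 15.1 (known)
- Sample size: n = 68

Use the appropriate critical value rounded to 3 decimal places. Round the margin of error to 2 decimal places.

The population standard deviation σ is known, so use the z-interval margin of error formula.

For 90% confidence, z* = 1.645 (from standard normal table)

Margin of error formula for z-interval: E = z* × σ/√n

E = 1.645 × 15.1/√68
  = 1.645 × 1.831144
  = 3.0122

Rounded to 2 decimal places:

3.01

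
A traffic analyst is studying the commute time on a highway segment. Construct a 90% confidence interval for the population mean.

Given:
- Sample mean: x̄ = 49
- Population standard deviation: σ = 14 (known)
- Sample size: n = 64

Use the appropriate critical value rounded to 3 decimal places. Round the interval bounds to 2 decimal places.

The population standard deviation σ is known, so use a z-interval (standard normal critical value).

For 90% confidence, z* = 1.645 (from standard normal table)

Standard error: SE = σ/√n = 14/√64 = 1.750000

Margin of error: E = z* × SE = 1.645 × 1.750000 = 2.8788

Z-interval: x̄ ± E = 49 ± 2.8788 = (46.1213, 51.8787)

Rounded to 2 decimal places:

(46.12, 51.88)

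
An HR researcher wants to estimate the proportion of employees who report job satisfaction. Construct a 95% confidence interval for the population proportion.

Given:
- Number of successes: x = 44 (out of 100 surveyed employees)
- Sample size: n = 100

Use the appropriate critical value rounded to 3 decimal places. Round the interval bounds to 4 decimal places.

Sample proportion: p̂ = 44/100 = 0.440000

Check conditions for normal approximation:
  np̂ = 44 ≥ 10 ✓
  n(1-p̂) = 56 ≥ 10 ✓

The sample is large enough, so use a z-interval (normal approximation) for the proportion.

For 95% confidence, z* = 1.96 (from standard normal table)

Standard error: SE = √(p̂(1-p̂)/n) = √(0.440000×0.560000/100) = 0.04963869

Margin of error: E = z* × SE = 1.96 × 0.04963869 = 0.097292

Z-interval: p̂ ± E = 0.440000 ± 0.097292 = (0.342708, 0.537292)

Rounded to 4 decimal places:

(0.3427, 0.5373)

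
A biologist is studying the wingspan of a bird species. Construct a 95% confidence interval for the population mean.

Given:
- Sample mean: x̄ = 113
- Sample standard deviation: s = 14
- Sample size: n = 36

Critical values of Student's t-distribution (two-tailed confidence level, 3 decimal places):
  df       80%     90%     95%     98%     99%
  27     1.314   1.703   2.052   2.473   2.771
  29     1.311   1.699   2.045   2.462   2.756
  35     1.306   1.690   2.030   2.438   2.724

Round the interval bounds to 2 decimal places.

The population standard deviation σ is unknown (only the sample standard deviation s is given), so use a t-interval with df = n - 1 = 36 - 1 = 35.

For 95% confidence with df = 35, t* = 2.030 (from t-table)

Standard error: SE = s/√n = 14/√36 = 2.333333

Margin of error: E = t* × SE = 2.030 × 2.333333 = 4.7367

T-interval: x̄ ± E = 113 ± 4.7367 = (108.2633, 117.7367)

Rounded to 2 decimal places:

(108.26, 117.74)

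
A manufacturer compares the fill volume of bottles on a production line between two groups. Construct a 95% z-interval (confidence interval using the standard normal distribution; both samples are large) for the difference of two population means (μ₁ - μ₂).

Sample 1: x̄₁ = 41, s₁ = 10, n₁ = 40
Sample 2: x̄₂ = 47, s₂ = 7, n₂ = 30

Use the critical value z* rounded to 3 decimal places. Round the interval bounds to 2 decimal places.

Both samples are large (n₁ = 40 ≥ 30, n₂ = 30 ≥ 30), so a z-interval for the difference of means applies.

Point estimate: x̄₁ - x̄₂ = 41 - 47 = -6

Standard error: SE = √(s₁²/n₁ + s₂²/n₂)
= √(10²/40 + 7²/30)
= √(2.500000 + 1.633333)
= 2.033060

For 95% confidence, z* = 1.96 (from standard normal table)
Margin of error: E = z* × SE = 1.96 × 2.033060 = 3.9848

Z-interval: (x̄₁ - x̄₂) ± E = -6 ± 3.9848 = (-9.9848, -2.0152)

Rounded to 2 decimal places:

(-9.98, -2.02)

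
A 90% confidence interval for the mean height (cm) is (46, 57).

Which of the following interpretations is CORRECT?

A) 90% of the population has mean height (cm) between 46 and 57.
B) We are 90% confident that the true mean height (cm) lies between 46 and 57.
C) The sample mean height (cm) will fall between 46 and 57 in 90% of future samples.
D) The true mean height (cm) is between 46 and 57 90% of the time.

A confidence interval represents our confidence in the procedure, not a probability statement about the parameter.

Key concept: If we repeated this sampling process many times and computed a 90% CI each time, about 90% of those intervals would contain the true population parameter.

For this specific interval (46, 57):
- Midpoint (point estimate): 51.5
- Margin of error: 5.5

The correct interpretation is the one stating confidence that the true parameter lies in the interval — option B.

B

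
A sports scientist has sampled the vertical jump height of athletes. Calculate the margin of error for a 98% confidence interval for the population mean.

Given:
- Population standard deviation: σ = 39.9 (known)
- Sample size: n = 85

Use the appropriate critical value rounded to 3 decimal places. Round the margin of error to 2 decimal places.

The population standard deviation σ is known, so use the z-interval margin of error formula.

For 98% confidence, z* = 2.326 (from standard normal table)

Margin of error formula for z-interval: E = z* × σ/√n

E = 2.326 × 39.9/√85
  = 2.326 × 4.327763
  = 10.0664

Rounded to 2 decimal places:

10.07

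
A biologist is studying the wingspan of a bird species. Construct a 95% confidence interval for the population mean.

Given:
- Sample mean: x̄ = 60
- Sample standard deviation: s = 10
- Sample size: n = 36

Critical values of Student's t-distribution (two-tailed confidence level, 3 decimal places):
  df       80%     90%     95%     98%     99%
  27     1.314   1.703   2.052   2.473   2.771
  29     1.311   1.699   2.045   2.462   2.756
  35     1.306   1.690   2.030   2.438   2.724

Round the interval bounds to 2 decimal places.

The population standard deviation σ is unknown (only the sample standard deviation s is given), so use a t-interval with df = n - 1 = 36 - 1 = 35.

For 95% confidence with df = 35, t* = 2.030 (from t-table)

Standard error: SE = s/√n = 10/√36 = 1.666667

Margin of error: E = t* × SE = 2.030 × 1.666667 = 3.3833

T-interval: x̄ ± E = 60 ± 3.3833 = (56.6167, 63.3833)

Rounded to 2 decimal places:

(56.62, 63.38)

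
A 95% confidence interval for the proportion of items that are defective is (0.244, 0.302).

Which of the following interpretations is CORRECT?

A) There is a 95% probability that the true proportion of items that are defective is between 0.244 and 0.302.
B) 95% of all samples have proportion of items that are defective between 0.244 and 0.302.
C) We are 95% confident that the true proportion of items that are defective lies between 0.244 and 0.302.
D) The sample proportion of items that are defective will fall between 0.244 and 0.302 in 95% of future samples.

A confidence interval represents our confidence in the procedure, not a probability statement about the parameter.

Key concept: If we repeated this sampling process many times and computed a 95% CI each time, about 95% of those intervals would contain the true population parameter.

For this specific interval (0.244, 0.302):
- Midpoint (point estimate): 0.273
- Margin of error: 0.029

The correct interpretation is the one stating confidence that the true parameter lies in the interval — option C.

C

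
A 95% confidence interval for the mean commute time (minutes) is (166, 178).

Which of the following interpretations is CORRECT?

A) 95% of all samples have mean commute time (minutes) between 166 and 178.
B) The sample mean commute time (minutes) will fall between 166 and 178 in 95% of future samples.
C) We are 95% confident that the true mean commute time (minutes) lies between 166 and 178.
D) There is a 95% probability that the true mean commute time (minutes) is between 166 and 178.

A confidence interval represents our confidence in the procedure, not a probability statement about the parameter.

Key concept: If we repeated this sampling process many times and computed a 95% CI each time, about 95% of those intervals would contain the true population parameter.

For this specific interval (166, 178):
- Midpoint (point estimate): 172
- Margin of error: 6

The correct interpretation is the one stating confidence that the true parameter lies in the interval — option C.

C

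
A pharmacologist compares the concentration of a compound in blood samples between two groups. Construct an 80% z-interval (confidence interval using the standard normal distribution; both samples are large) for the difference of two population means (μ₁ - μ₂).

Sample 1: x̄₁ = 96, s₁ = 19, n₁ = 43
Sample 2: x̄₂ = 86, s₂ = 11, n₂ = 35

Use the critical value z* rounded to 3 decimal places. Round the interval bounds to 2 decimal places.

Both samples are large (n₁ = 43 ≥ 30, n₂ = 35 ≥ 30), so a z-interval for the difference of means applies.

Point estimate: x̄₁ - x̄₂ = 96 - 86 = 10

Standard error: SE = √(s₁²/n₁ + s₂²/n₂)
= √(19²/43 + 11²/35)
= √(8.395349 + 3.457143)
= 3.442745

For 80% confidence, z* = 1.282 (from standard normal table)
Margin of error: E = z* × SE = 1.282 × 3.442745 = 4.4136

Z-interval: (x̄₁ - x̄₂) ± E = 10 ± 4.4136 = (5.5864, 14.4136)

Rounded to 2 decimal places:

(5.59, 14.41)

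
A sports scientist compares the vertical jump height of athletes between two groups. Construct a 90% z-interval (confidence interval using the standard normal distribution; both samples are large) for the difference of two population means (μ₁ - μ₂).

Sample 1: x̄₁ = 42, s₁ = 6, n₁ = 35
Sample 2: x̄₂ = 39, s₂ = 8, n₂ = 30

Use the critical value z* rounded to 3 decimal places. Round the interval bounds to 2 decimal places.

Both samples are large (n₁ = 35 ≥ 30, n₂ = 30 ≥ 30), so a z-interval for the difference of means applies.

Point estimate: x̄₁ - x̄₂ = 42 - 39 = 3

Standard error: SE = √(s₁²/n₁ + s₂²/n₂)
= √(6²/35 + 8²/30)
= √(1.028571 + 2.133333)
= 1.778175

For 90% confidence, z* = 1.645 (from standard normal table)
Margin of error: E = z* × SE = 1.645 × 1.778175 = 2.9251

Z-interval: (x̄₁ - x̄₂) ± E = 3 ± 2.9251 = (0.0749, 5.9251)

Rounded to 2 decimal places:

(0.07, 5.93)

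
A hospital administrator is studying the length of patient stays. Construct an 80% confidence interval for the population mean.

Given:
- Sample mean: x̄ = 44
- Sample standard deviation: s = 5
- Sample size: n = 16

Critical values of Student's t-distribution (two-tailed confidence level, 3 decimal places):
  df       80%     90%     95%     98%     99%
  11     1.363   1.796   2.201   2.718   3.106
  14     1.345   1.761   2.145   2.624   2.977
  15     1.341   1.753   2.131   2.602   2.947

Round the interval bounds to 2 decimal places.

The population standard deviation σ is unknown (only the sample standard deviation s is given), so use a t-interval with df = n - 1 = 16 - 1 = 15.

For 80% confidence with df = 15, t* = 1.341 (from t-table)

Standard error: SE = s/√n = 5/√16 = 1.250000

Margin of error: E = t* × SE = 1.341 × 1.250000 = 1.6763

T-interval: x̄ ± E = 44 ± 1.6763 = (42.3237, 45.6763)

Rounded to 2 decimal places:

(42.32, 45.68)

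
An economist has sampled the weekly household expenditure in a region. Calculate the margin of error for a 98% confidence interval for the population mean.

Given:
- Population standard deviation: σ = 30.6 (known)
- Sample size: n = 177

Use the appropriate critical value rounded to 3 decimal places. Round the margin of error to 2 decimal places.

The population standard deviation σ is known, so use the z-interval margin of error formula.

For 98% confidence, z* = 2.326 (from standard normal table)

Margin of error formula for z-interval: E = z* × σ/√n

E = 2.326 × 30.6/√177
  = 2.326 × 2.300037
  = 5.3499

Rounded to 2 decimal places:

5.35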